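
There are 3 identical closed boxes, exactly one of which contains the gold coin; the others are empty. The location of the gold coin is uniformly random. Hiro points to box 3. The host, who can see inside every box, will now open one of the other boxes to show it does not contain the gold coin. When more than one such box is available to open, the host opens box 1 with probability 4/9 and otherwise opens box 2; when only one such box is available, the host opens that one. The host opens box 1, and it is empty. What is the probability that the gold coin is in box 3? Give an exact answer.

4/13

Apply Bayes' rule, conditioning on where the gold coin actually is.
If it is in box 1 (prior 1/3): the host opened box 1, so this case is ruled out; weight (1/3)·0 = 0.
If it is in box 2 (prior 1/3): only box 1 is available, probability 1; weight (1/3)·1 = 1/3.
If it is in box 3 (prior 1/3): box 1 is available, opened with probability 4/9; weight (1/3)·(4/9) = 4/27.
The weights sum to 13/27.
So P(the gold coin in box 3 | the host opened box 1) = (4/27) / (13/27) = 4/13.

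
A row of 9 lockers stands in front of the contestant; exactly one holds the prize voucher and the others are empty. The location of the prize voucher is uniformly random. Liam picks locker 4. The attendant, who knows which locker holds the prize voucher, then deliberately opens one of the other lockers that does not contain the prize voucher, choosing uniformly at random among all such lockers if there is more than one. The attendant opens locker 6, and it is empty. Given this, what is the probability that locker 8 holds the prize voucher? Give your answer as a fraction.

Apply Bayes' rule, conditioning on where the prize voucher actually is.
If it is in any of lockers 1, 2, 3, 5, 7, 8, and 9 (prior 1/9 each): the attendant has 7 equally likely choices, so probability 1/7; weight (1/9)·(1/7) = 1/63 each.
If it is in locker 4 (prior 1/9): the attendant has 8 equally likely choices, so probability 1/8; weight (1/9)·(1/8) = 1/72.
If it is in locker 6 (prior 1/9): the attendant opened locker 6, so this case is ruled out; weight (1/9)·0 = 0.
The weights sum to 1/8.
So P(the prize voucher in locker 8 | the attendant opened locker 6) = (1/63) / (1/8) = 8/63.

8/63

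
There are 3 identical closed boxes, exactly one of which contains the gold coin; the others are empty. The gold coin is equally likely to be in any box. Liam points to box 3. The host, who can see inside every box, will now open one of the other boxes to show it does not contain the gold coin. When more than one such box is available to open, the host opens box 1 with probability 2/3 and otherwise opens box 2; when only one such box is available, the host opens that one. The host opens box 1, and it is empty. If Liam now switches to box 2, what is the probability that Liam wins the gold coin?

3/5

Condition on the true location of the gold coin.
If it is in box 1 (prior 1/3): the host opened box 1, so this case is ruled out; weight (1/3)·0 = 0.
If it is in box 2 (prior 1/3): only box 1 is available, probability 1; weight (1/3)·1 = 1/3.
If it is in box 3 (prior 1/3): box 1 is available, opened with probability 2/3; weight (1/3)·(2/3) = 2/9.
The weights sum to 5/9.
So P(the gold coin in box 2 | the host opened box 1) = (1/3) / (5/9) = 3/5.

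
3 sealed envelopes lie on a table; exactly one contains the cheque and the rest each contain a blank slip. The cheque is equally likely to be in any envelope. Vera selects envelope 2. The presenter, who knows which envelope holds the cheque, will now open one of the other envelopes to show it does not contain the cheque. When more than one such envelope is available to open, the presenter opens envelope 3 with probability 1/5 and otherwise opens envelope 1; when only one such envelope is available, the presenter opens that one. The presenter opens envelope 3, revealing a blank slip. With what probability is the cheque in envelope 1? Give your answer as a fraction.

5/6

Condition on the true location of the cheque.
If it is in envelope 1 (prior 1/3): only envelope 3 is available, probability 1; weight (1/3)·1 = 1/3.
If it is in envelope 2 (prior 1/3): envelope 3 is available, opened with probability 1/5; weight (1/3)·(1/5) = 1/15.
If it is in envelope 3 (prior 1/3): the presenter opened envelope 3, so this case is ruled out; weight (1/3)·0 = 0.
The weights sum to 2/5.
So P(the cheque in envelope 1 | the presenter opened envelope 3) = (1/3) / (2/5) = 5/6.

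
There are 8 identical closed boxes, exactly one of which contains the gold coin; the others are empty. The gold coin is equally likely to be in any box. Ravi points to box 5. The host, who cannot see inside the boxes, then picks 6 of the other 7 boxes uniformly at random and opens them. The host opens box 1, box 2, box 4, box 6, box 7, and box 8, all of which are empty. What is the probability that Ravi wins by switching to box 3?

Condition on the true location of the gold coin.
If it is in any of boxes 1, 2, 4, 6, 7, and 8 (prior 1/8 each): that box was opened and seen not to hold the prize — ruled out; weight (1/8)·0 = 0 each.
If it is in either of boxes 3 and 5 (prior 1/8 each): the host picks exactly this set with probability 1/7 regardless, and none is the prize; weight (1/8)·(1/7) = 1/56 each.
The weights sum to 1/28.
So P(the gold coin in box 3 | the host opened box 1, box 2, box 4, box 6, box 7, and box 8) = (1/56) / (1/28) = 1/2.

1/2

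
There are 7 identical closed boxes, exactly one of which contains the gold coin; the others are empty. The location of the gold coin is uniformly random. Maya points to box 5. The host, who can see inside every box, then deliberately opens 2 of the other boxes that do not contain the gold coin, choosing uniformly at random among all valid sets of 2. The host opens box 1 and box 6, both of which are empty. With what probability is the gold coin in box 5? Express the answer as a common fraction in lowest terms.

Condition on the true location of the gold coin.
If it is in either of boxes 1 and 6 (prior 1/7 each): that box was opened and seen not to hold the prize — ruled out; weight (1/7)·0 = 0 each.
If it is in any of boxes 2, 3, 4, and 7 (prior 1/7 each): the host has 10 equally likely choices, so probability 1/10; weight (1/7)·(1/10) = 1/70 each.
If it is in box 5 (prior 1/7): the host has 15 equally likely choices, so probability 1/15; weight (1/7)·(1/15) = 1/105.
The weights sum to 1/15.
So P(the gold coin in box 5 | the host opened box 1 and box 6) = (1/105) / (1/15) = 1/7.

1/7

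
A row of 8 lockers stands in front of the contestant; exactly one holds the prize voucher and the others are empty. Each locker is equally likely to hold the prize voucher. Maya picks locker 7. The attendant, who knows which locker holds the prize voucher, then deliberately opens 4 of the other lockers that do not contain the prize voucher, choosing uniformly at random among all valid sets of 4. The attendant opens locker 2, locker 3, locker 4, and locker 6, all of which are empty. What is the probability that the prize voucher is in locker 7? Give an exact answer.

Apply Bayes' rule, conditioning on where the prize voucher actually is.
If it is in any of lockers 1, 5, and 8 (prior 1/8 each): the attendant has 15 equally likely choices, so probability 1/15; weight (1/8)·(1/15) = 1/120 each.
If it is in any of lockers 2, 3, 4, and 6 (prior 1/8 each): that locker was opened and seen not to hold the prize — ruled out; weight (1/8)·0 = 0 each.
If it is in locker 7 (prior 1/8): the attendant has 35 equally likely choices, so probability 1/35; weight (1/8)·(1/35) = 1/280.
The weights sum to 1/35.
So P(the prize voucher in locker 7 | the attendant opened locker 2, locker 3, locker 4, and locker 6) = (1/280) / (1/35) = 1/8.

1/8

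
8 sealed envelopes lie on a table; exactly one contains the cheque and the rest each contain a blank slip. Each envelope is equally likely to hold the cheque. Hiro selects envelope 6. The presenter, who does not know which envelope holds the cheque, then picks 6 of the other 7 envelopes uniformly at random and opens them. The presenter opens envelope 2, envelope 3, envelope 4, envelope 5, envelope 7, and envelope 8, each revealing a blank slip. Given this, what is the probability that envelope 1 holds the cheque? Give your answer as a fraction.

Condition on the true location of the cheque.
If it is in either of envelopes 1 and 6 (prior 1/8 each): the presenter picks exactly this set with probability 1/7 regardless, and none is the prize; weight (1/8)·(1/7) = 1/56 each.
If it is in any of envelopes 2, 3, 4, 5, 7, and 8 (prior 1/8 each): that envelope was opened and seen not to hold the prize — ruled out; weight (1/8)·0 = 0 each.
The weights sum to 1/28.
So P(the cheque in envelope 1 | the presenter opened envelope 2, envelope 3, envelope 4, envelope 5, envelope 7, and envelope 8) = (1/56) / (1/28) = 1/2.

1/2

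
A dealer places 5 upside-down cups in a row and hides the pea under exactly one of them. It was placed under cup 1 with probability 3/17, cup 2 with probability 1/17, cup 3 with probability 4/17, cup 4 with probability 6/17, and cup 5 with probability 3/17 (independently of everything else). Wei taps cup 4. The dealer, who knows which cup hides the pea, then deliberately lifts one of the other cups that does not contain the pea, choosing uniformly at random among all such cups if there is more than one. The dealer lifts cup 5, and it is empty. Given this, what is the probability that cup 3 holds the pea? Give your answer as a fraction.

Apply Bayes' rule, conditioning on where the pea actually is.
If it is under cup 1 (prior 3/17): the dealer has 3 equally likely choices, so probability 1/3; weight (3/17)·(1/3) = 1/17.
If it is under cup 2 (prior 1/17): the dealer has 3 equally likely choices, so probability 1/3; weight (1/17)·(1/3) = 1/51.
If it is under cup 3 (prior 4/17): the dealer has 3 equally likely choices, so probability 1/3; weight (4/17)·(1/3) = 4/51.
If it is under cup 4 (prior 6/17): the dealer has 4 equally likely choices, so probability 1/4; weight (6/17)·(1/4) = 3/34.
If it is under cup 5 (prior 3/17): the dealer opened cup 5, so this case is ruled out; weight (3/17)·0 = 0.
The weights sum to 25/102.
So P(the pea under cup 3 | the dealer opened cup 5) = (4/51) / (25/102) = 8/25.

8/25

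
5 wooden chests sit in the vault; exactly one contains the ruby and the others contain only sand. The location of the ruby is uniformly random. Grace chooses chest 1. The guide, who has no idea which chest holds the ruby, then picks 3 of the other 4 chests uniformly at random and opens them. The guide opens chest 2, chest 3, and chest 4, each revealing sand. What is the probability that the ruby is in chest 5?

1/2

Because the guide chose which chests to open without knowing where the ruby is, the choice is independent of the prize location. Learning that none of the 3 opened chests holds the ruby simply rules out those 3 locations and leaves the remaining 2 chests still equally likely by symmetry.
So P(the ruby in chest 5) = 1/2.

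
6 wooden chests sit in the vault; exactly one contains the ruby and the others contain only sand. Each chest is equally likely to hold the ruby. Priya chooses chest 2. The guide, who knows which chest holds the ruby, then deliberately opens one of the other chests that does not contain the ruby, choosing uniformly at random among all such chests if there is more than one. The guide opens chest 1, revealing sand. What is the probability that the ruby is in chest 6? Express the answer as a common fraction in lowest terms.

5/24

Consider each possible location of the ruby in turn.
If it is in chest 1 (prior 1/6): the guide opened chest 1, so this case is ruled out; weight (1/6)·0 = 0.
If it is in chest 2 (prior 1/6): the guide has 5 equally likely choices, so probability 1/5; weight (1/6)·(1/5) = 1/30.
If it is in any of chests 3, 4, 5, and 6 (prior 1/6 each): the guide has 4 equally likely choices, so probability 1/4; weight (1/6)·(1/4) = 1/24 each.
The weights sum to 1/5.
So P(the ruby in chest 6 | the guide opened chest 1) = (1/24) / (1/5) = 5/24.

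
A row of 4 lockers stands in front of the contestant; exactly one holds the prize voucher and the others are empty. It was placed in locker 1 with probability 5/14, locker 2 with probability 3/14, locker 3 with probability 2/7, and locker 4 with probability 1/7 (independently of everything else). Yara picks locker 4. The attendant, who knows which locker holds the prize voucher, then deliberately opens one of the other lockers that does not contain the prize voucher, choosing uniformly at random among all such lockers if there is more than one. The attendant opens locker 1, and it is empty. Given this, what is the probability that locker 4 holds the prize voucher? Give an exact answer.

4/25

Condition on the true location of the prize voucher.
If it is in locker 1 (prior 5/14): the attendant opened locker 1, so this case is ruled out; weight (5/14)·0 = 0.
If it is in locker 2 (prior 3/14): the attendant has 2 equally likely choices, so probability 1/2; weight (3/14)·(1/2) = 3/28.
If it is in locker 3 (prior 2/7): the attendant has 2 equally likely choices, so probability 1/2; weight (2/7)·(1/2) = 1/7.
If it is in locker 4 (prior 1/7): the attendant has 3 equally likely choices, so probability 1/3; weight (1/7)·(1/3) = 1/21.
The weights sum to 25/84.
So P(the prize voucher in locker 4 | the attendant opened locker 1) = (1/21) / (25/84) = 4/25.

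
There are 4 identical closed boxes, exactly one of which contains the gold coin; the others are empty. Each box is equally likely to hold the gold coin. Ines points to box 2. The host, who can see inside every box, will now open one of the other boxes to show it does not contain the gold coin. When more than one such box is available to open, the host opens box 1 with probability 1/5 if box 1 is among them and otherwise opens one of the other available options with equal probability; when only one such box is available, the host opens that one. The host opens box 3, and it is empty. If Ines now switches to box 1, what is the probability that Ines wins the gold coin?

Condition on the true location of the gold coin.
If it is in box 1 (prior 1/4): box 1 holds the prize so is unavailable; the host chooses uniformly among the 2 others, probability 1/2; weight (1/4)·(1/2) = 1/8.
If it is in box 2 (prior 1/4): box 1 is available but not opened; box 3 gets probability (1 − 1/5)/2 = 2/5; weight (1/4)·(2/5) = 1/10.
If it is in box 3 (prior 1/4): the host opened box 3, so this case is ruled out; weight (1/4)·0 = 0.
If it is in box 4 (prior 1/4): box 1 is available but not opened, probability 4/5; weight (1/4)·(4/5) = 1/5.
The weights sum to 17/40.
So P(the gold coin in box 1 | the host opened box 3) = (1/8) / (17/40) = 5/17.

5/17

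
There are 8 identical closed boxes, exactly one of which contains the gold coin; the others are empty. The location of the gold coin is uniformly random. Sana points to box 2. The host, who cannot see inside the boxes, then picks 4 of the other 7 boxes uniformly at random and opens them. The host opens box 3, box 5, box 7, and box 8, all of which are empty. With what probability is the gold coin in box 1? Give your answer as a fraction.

Because the host chose which boxes to open without knowing where the gold coin is, the choice is independent of the prize location. Learning that none of the 4 opened boxes holds the gold coin simply rules out those 4 locations and leaves the remaining 4 boxes still equally likely by symmetry.
So P(the gold coin in box 1) = 1/4.

1/4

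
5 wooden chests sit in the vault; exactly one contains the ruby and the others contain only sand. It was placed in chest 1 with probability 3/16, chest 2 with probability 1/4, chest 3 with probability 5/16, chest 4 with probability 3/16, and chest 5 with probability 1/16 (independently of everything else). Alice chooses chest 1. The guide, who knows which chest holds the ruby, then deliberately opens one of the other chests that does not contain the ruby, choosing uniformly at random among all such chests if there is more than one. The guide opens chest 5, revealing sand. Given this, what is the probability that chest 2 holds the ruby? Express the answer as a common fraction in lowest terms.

16/57

Apply Bayes' rule, conditioning on where the ruby actually is.
If it is in chest 1 (prior 3/16): the guide has 4 equally likely choices, so probability 1/4; weight (3/16)·(1/4) = 3/64.
If it is in chest 2 (prior 1/4): the guide has 3 equally likely choices, so probability 1/3; weight (1/4)·(1/3) = 1/12.
If it is in chest 3 (prior 5/16): the guide has 3 equally likely choices, so probability 1/3; weight (5/16)·(1/3) = 5/48.
If it is in chest 4 (prior 3/16): the guide has 3 equally likely choices, so probability 1/3; weight (3/16)·(1/3) = 1/16.
If it is in chest 5 (prior 1/16): the guide opened chest 5, so this case is ruled out; weight (1/16)·0 = 0.
The weights sum to 19/64.
So P(the ruby in chest 2 | the guide opened chest 5) = (1/12) / (19/64) = 16/57.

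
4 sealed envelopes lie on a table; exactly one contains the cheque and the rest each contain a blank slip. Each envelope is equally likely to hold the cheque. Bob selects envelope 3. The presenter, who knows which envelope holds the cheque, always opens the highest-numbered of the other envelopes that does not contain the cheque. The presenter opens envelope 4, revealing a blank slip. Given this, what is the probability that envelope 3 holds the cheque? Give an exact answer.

Condition on the true location of the cheque.
If it is in any of envelopes 1, 2, and 3 (prior 1/4 each): envelope 4 is the highest-numbered option available, probability 1; weight (1/4)·1 = 1/4 each.
If it is in envelope 4 (prior 1/4): the presenter opened envelope 4, so this case is ruled out; weight (1/4)·0 = 0.
The weights sum to 3/4.
So P(the cheque in envelope 3 | the presenter opened envelope 4) = (1/4) / (3/4) = 1/3.

1/3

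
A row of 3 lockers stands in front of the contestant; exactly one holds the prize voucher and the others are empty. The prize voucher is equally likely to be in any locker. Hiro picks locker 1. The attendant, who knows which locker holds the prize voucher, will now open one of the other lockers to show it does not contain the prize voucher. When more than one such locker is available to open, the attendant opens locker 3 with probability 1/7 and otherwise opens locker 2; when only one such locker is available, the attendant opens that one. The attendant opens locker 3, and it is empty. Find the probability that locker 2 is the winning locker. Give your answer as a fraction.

7/8

Apply Bayes' rule, conditioning on where the prize voucher actually is.
If it is in locker 1 (prior 1/3): locker 3 is available, opened with probability 1/7; weight (1/3)·(1/7) = 1/21.
If it is in locker 2 (prior 1/3): only locker 3 is available, probability 1; weight (1/3)·1 = 1/3.
If it is in locker 3 (prior 1/3): the attendant opened locker 3, so this case is ruled out; weight (1/3)·0 = 0.
The weights sum to 8/21.
So P(the prize voucher in locker 2 | the attendant opened locker 3) = (1/3) / (8/21) = 7/8.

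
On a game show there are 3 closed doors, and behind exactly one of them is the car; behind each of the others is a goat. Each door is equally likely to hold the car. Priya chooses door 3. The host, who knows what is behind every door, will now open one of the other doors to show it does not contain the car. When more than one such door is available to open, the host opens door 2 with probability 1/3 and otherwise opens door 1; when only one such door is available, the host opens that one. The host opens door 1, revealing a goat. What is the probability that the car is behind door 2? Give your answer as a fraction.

3/5

Consider each possible location of the car in turn.
If it is behind door 1 (prior 1/3): the host opened door 1, so this case is ruled out; weight (1/3)·0 = 0.
If it is behind door 2 (prior 1/3): only door 1 is available, probability 1; weight (1/3)·1 = 1/3.
If it is behind door 3 (prior 1/3): door 2 is available but not opened, probability 2/3; weight (1/3)·(2/3) = 2/9.
The weights sum to 5/9.
So P(the car behind door 2 | the host opened door 1) = (1/3) / (5/9) = 3/5.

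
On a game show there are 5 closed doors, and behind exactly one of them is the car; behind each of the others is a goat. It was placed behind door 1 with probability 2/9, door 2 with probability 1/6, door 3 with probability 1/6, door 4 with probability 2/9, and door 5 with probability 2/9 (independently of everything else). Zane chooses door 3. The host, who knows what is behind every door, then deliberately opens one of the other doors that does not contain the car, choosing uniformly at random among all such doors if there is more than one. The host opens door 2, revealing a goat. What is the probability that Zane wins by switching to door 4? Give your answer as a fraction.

16/57

Condition on the true location of the car.
If it is behind any of doors 1, 4, and 5 (prior 2/9 each): the host has 3 equally likely choices, so probability 1/3; weight (2/9)·(1/3) = 2/27 each.
If it is behind door 2 (prior 1/6): the host opened door 2, so this case is ruled out; weight (1/6)·0 = 0.
If it is behind door 3 (prior 1/6): the host has 4 equally likely choices, so probability 1/4; weight (1/6)·(1/4) = 1/24.
The weights sum to 19/72.
So P(the car behind door 4 | the host opened door 2) = (2/27) / (19/72) = 16/57.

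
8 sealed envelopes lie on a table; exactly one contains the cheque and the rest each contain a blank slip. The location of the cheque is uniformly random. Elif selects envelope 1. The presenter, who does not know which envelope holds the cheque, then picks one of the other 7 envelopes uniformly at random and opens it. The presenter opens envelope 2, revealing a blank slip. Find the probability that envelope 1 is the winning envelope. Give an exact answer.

Because the presenter chose which envelope to open without knowing where the cheque is, the choice is independent of the prize location. Learning that envelope 2 does not hold the cheque simply rules out that one location and leaves the remaining 7 envelopes still equally likely by symmetry.
So P(the cheque in envelope 1) = 1/7.

1/7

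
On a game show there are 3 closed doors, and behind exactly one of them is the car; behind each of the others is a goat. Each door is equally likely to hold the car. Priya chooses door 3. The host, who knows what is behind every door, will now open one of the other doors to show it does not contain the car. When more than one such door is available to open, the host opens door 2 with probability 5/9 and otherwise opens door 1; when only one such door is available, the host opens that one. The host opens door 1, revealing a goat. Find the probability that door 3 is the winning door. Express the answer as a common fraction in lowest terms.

Condition on the true location of the car.
If it is behind door 1 (prior 1/3): the host opened door 1, so this case is ruled out; weight (1/3)·0 = 0.
If it is behind door 2 (prior 1/3): only door 1 is available, probability 1; weight (1/3)·1 = 1/3.
If it is behind door 3 (prior 1/3): door 2 is available but not opened, probability 4/9; weight (1/3)·(4/9) = 4/27.
The weights sum to 13/27.
So P(the car behind door 3 | the host opened door 1) = (4/27) / (13/27) = 4/13.

4/13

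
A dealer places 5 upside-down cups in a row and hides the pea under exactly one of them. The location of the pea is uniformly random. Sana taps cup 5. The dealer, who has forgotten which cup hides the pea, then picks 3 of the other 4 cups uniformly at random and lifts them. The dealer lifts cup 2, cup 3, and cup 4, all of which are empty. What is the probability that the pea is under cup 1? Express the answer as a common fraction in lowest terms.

Because the dealer chose which cups to lift without knowing where the pea is, the choice is independent of the prize location. Learning that none of the 3 opened cups holds the pea simply rules out those 3 locations and leaves the remaining 2 cups still equally likely by symmetry.
So P(the pea under cup 1) = 1/2.

1/2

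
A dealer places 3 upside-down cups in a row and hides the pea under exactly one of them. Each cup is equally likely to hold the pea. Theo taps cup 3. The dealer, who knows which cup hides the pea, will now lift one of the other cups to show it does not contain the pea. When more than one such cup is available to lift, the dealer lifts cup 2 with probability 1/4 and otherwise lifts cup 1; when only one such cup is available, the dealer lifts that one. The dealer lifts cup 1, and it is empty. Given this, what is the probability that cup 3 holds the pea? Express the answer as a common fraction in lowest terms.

3/7

Consider each possible location of the pea in turn.
If it is under cup 1 (prior 1/3): the dealer opened cup 1, so this case is ruled out; weight (1/3)·0 = 0.
If it is under cup 2 (prior 1/3): only cup 1 is available, probability 1; weight (1/3)·1 = 1/3.
If it is under cup 3 (prior 1/3): cup 2 is available but not opened, probability 3/4; weight (1/3)·(3/4) = 1/4.
The weights sum to 7/12.
So P(the pea under cup 3 | the dealer opened cup 1) = (1/4) / (7/12) = 3/7.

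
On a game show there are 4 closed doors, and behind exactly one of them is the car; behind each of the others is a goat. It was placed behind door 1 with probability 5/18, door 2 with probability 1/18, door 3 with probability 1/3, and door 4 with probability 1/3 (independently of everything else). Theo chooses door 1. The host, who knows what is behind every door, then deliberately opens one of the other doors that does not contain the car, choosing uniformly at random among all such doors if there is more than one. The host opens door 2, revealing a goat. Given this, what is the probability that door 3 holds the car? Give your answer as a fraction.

Condition on the true location of the car.
If it is behind door 1 (prior 5/18): the host has 3 equally likely choices, so probability 1/3; weight (5/18)·(1/3) = 5/54.
If it is behind door 2 (prior 1/18): the host opened door 2, so this case is ruled out; weight (1/18)·0 = 0.
If it is behind either of doors 3 and 4 (prior 1/3 each): the host has 2 equally likely choices, so probability 1/2; weight (1/3)·(1/2) = 1/6 each.
The weights sum to 23/54.
So P(the car behind door 3 | the host opened door 2) = (1/6) / (23/54) = 9/23.

9/23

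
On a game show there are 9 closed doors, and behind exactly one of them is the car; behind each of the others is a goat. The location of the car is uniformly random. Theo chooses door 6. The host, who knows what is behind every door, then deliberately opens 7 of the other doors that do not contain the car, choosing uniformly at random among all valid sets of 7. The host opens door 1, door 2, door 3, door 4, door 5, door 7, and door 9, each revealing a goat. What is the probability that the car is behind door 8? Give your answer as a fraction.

8/9

Apply Bayes' rule, conditioning on where the car actually is.
If it is behind any of doors 1, 2, 3, 4, 5, 7, and 9 (prior 1/9 each): that door was opened and seen not to hold the prize — ruled out; weight (1/9)·0 = 0 each.
If it is behind door 6 (prior 1/9): the host has 8 equally likely choices, so probability 1/8; weight (1/9)·(1/8) = 1/72.
If it is behind door 8 (prior 1/9): the host has no choice, probability 1; weight (1/9)·1 = 1/9.
The weights sum to 1/8.
So P(the car behind door 8 | the host opened door 1, door 2, door 3, door 4, door 5, door 7, and door 9) = (1/9) / (1/8) = 8/9.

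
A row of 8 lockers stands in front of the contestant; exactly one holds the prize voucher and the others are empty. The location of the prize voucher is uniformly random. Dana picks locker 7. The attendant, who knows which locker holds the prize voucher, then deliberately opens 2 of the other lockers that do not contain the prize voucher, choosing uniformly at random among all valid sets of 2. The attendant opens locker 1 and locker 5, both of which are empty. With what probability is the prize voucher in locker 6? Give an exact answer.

Condition on the true location of the prize voucher.
If it is in either of lockers 1 and 5 (prior 1/8 each): that locker was opened and seen not to hold the prize — ruled out; weight (1/8)·0 = 0 each.
If it is in any of lockers 2, 3, 4, 6, and 8 (prior 1/8 each): the attendant has 15 equally likely choices, so probability 1/15; weight (1/8)·(1/15) = 1/120 each.
If it is in locker 7 (prior 1/8): the attendant has 21 equally likely choices, so probability 1/21; weight (1/8)·(1/21) = 1/168.
The weights sum to 1/21.
So P(the prize voucher in locker 6 | the attendant opened locker 1 and locker 5) = (1/120) / (1/21) = 7/40.

7/40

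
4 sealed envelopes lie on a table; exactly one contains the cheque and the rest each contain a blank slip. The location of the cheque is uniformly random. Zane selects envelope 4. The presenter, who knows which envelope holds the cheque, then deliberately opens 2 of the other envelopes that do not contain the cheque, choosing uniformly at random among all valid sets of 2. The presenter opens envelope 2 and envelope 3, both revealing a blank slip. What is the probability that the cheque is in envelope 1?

3/4

Condition on the true location of the cheque.
If it is in envelope 1 (prior 1/4): the presenter has no choice, probability 1; weight (1/4)·1 = 1/4.
If it is in either of envelopes 2 and 3 (prior 1/4 each): that envelope was opened and seen not to hold the prize — ruled out; weight (1/4)·0 = 0 each.
If it is in envelope 4 (prior 1/4): the presenter has 3 equally likely choices, so probability 1/3; weight (1/4)·(1/3) = 1/12.
The weights sum to 1/3.
So P(the cheque in envelope 1 | the presenter opened envelope 2 and envelope 3) = (1/4) / (1/3) = 3/4.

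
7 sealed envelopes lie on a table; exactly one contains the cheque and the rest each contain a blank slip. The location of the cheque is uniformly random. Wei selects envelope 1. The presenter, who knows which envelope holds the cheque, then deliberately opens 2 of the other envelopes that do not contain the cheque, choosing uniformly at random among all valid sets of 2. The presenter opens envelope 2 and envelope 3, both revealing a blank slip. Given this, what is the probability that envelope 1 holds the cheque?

Condition on the true location of the cheque.
If it is in envelope 1 (prior 1/7): the presenter has 15 equally likely choices, so probability 1/15; weight (1/7)·(1/15) = 1/105.
If it is in either of envelopes 2 and 3 (prior 1/7 each): that envelope was opened and seen not to hold the prize — ruled out; weight (1/7)·0 = 0 each.
If it is in any of envelopes 4, 5, 6, and 7 (prior 1/7 each): the presenter has 10 equally likely choices, so probability 1/10; weight (1/7)·(1/10) = 1/70 each.
The weights sum to 1/15.
So P(the cheque in envelope 1 | the presenter opened envelope 2 and envelope 3) = (1/105) / (1/15) = 1/7.

1/7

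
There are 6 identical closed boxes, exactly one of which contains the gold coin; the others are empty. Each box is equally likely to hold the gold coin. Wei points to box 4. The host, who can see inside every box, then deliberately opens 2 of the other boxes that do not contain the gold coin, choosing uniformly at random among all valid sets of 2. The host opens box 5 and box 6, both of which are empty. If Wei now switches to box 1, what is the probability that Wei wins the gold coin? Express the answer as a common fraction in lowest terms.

Apply Bayes' rule, conditioning on where the gold coin actually is.
If it is in any of boxes 1, 2, and 3 (prior 1/6 each): the host has 6 equally likely choices, so probability 1/6; weight (1/6)·(1/6) = 1/36 each.
If it is in box 4 (prior 1/6): the host has 10 equally likely choices, so probability 1/10; weight (1/6)·(1/10) = 1/60.
If it is in either of boxes 5 and 6 (prior 1/6 each): that box was opened and seen not to hold the prize — ruled out; weight (1/6)·0 = 0 each.
The weights sum to 1/10.
So P(the gold coin in box 1 | the host opened box 5 and box 6) = (1/36) / (1/10) = 5/18.

5/18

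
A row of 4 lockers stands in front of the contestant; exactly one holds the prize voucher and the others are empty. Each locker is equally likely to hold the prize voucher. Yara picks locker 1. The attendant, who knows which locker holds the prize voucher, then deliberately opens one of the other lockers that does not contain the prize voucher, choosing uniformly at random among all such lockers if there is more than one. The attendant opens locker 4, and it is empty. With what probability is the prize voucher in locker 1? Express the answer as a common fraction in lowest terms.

1/4

Condition on the true location of the prize voucher.
If it is in locker 1 (prior 1/4): the attendant has 3 equally likely choices, so probability 1/3; weight (1/4)·(1/3) = 1/12.
If it is in either of lockers 2 and 3 (prior 1/4 each): the attendant has 2 equally likely choices, so probability 1/2; weight (1/4)·(1/2) = 1/8 each.
If it is in locker 4 (prior 1/4): the attendant opened locker 4, so this case is ruled out; weight (1/4)·0 = 0.
The weights sum to 1/3.
So P(the prize voucher in locker 1 | the attendant opened locker 4) = (1/12) / (1/3) = 1/4.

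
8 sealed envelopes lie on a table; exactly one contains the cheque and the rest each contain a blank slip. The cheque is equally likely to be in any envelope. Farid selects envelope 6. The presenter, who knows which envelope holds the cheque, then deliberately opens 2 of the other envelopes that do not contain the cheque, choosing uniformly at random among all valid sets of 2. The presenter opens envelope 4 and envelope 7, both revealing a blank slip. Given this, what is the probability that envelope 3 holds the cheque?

7/40

Apply Bayes' rule, conditioning on where the cheque actually is.
If it is in any of envelopes 1, 2, 3, 5, and 8 (prior 1/8 each): the presenter has 15 equally likely choices, so probability 1/15; weight (1/8)·(1/15) = 1/120 each.
If it is in either of envelopes 4 and 7 (prior 1/8 each): that envelope was opened and seen not to hold the prize — ruled out; weight (1/8)·0 = 0 each.
If it is in envelope 6 (prior 1/8): the presenter has 21 equally likely choices, so probability 1/21; weight (1/8)·(1/21) = 1/168.
The weights sum to 1/21.
So P(the cheque in envelope 3 | the presenter opened envelope 4 and envelope 7) = (1/120) / (1/21) = 7/40.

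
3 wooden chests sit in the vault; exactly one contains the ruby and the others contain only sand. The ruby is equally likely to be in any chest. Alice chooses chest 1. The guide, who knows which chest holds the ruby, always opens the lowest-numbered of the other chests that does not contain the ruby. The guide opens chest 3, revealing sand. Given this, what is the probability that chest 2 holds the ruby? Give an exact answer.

Condition on the true location of the ruby.
If it is in chest 1 (prior 1/3): the guide would have opened chest 2 instead, probability 0; weight (1/3)·0 = 0.
If it is in chest 2 (prior 1/3): chest 3 is the lowest-numbered option available, probability 1; weight (1/3)·1 = 1/3.
If it is in chest 3 (prior 1/3): the guide opened chest 3, so this case is ruled out; weight (1/3)·0 = 0.
The weights sum to 1/3.
So P(the ruby in chest 2 | the guide opened chest 3) = (1/3) / (1/3) = 1.

1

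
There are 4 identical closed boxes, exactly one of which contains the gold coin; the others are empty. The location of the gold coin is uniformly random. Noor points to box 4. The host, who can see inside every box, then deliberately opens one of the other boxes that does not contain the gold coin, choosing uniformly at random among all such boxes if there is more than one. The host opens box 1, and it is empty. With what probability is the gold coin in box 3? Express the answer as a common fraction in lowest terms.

3/8

Consider each possible location of the gold coin in turn.
If it is in box 1 (prior 1/4): the host opened box 1, so this case is ruled out; weight (1/4)·0 = 0.
If it is in either of boxes 2 and 3 (prior 1/4 each): the host has 2 equally likely choices, so probability 1/2; weight (1/4)·(1/2) = 1/8 each.
If it is in box 4 (prior 1/4): the host has 3 equally likely choices, so probability 1/3; weight (1/4)·(1/3) = 1/12.
The weights sum to 1/3.
So P(the gold coin in box 3 | the host opened box 1) = (1/8) / (1/3) = 3/8.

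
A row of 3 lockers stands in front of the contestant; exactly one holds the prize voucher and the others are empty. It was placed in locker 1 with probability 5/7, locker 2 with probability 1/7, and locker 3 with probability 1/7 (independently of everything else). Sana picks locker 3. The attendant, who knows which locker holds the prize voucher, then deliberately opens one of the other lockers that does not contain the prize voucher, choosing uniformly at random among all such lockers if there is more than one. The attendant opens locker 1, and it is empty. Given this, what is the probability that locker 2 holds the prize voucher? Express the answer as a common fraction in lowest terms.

Condition on the true location of the prize voucher.
If it is in locker 1 (prior 5/7): the attendant opened locker 1, so this case is ruled out; weight (5/7)·0 = 0.
If it is in locker 2 (prior 1/7): the attendant has no choice, probability 1; weight (1/7)·1 = 1/7.
If it is in locker 3 (prior 1/7): the attendant has 2 equally likely choices, so probability 1/2; weight (1/7)·(1/2) = 1/14.
The weights sum to 3/14.
So P(the prize voucher in locker 2 | the attendant opened locker 1) = (1/7) / (3/14) = 2/3.

2/3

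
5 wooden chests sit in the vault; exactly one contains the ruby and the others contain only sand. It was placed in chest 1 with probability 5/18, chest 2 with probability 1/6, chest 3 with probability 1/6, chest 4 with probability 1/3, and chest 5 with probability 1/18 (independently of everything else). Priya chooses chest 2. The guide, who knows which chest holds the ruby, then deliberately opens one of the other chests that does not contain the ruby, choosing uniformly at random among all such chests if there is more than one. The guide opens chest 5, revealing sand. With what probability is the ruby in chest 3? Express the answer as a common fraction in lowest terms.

Condition on the true location of the ruby.
If it is in chest 1 (prior 5/18): the guide has 3 equally likely choices, so probability 1/3; weight (5/18)·(1/3) = 5/54.
If it is in chest 2 (prior 1/6): the guide has 4 equally likely choices, so probability 1/4; weight (1/6)·(1/4) = 1/24.
If it is in chest 3 (prior 1/6): the guide has 3 equally likely choices, so probability 1/3; weight (1/6)·(1/3) = 1/18.
If it is in chest 4 (prior 1/3): the guide has 3 equally likely choices, so probability 1/3; weight (1/3)·(1/3) = 1/9.
If it is in chest 5 (prior 1/18): the guide opened chest 5, so this case is ruled out; weight (1/18)·0 = 0.
The weights sum to 65/216.
So P(the ruby in chest 3 | the guide opened chest 5) = (1/18) / (65/216) = 12/65.

12/65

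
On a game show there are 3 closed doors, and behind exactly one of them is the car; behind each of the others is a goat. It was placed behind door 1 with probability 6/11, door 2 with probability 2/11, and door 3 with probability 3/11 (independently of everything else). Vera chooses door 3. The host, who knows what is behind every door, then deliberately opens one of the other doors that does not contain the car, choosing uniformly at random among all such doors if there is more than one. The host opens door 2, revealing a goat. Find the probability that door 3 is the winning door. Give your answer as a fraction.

1/5

Consider each possible location of the car in turn.
If it is behind door 1 (prior 6/11): the host has no choice, probability 1; weight (6/11)·1 = 6/11.
If it is behind door 2 (prior 2/11): the host opened door 2, so this case is ruled out; weight (2/11)·0 = 0.
If it is behind door 3 (prior 3/11): the host has 2 equally likely choices, so probability 1/2; weight (3/11)·(1/2) = 3/22.
The weights sum to 15/22.
So P(the car behind door 3 | the host opened door 2) = (3/22) / (15/22) = 1/5.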